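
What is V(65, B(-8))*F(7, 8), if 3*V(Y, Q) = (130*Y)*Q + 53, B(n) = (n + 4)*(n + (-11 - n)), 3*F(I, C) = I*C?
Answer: 2313752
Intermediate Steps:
F(I, C) = C*I/3 (F(I, C) = (I*C)/3 = (C*I)/3 = C*I/3)
B(n) = -44 - 11*n (B(n) = (4 + n)*(-11) = -44 - 11*n)
V(Y, Q) = 53/3 + 130*Q*Y/3 (V(Y, Q) = ((130*Y)*Q + 53)/3 = (130*Q*Y + 53)/3 = (53 + 130*Q*Y)/3 = 53/3 + 130*Q*Y/3)
V(65, B(-8))*F(7, 8) = (53/3 + (130/3)*(-44 - 11*(-8))*65)*((1/3)*8*7) = (53/3 + (130/3)*(-44 + 88)*65)*(56/3) = (53/3 + (130/3)*44*65)*(56/3) = (53/3 + 371800/3)*(56/3) = 123951*(56/3) = 2313752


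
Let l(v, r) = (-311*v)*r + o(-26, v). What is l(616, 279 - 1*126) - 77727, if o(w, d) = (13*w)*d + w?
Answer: -29597089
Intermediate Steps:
o(w, d) = w + 13*d*w (o(w, d) = 13*d*w + w = w + 13*d*w)
l(v, r) = -26 - 338*v - 311*r*v (l(v, r) = (-311*v)*r - 26*(1 + 13*v) = -311*r*v + (-26 - 338*v) = -26 - 338*v - 311*r*v)
l(616, 279 - 1*126) - 77727 = (-26 - 338*616 - 311*(279 - 1*126)*616) - 77727 = (-26 - 208208 - 311*(279 - 126)*616) - 77727 = (-26 - 208208 - 311*153*616) - 77727 = (-26 - 208208 - 29311128) - 77727 = -29519362 - 77727 = -29597089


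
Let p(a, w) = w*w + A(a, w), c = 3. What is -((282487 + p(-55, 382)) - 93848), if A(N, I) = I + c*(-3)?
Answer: -334936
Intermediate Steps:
A(N, I) = -9 + I (A(N, I) = I + 3*(-3) = I - 9 = -9 + I)
p(a, w) = -9 + w + w² (p(a, w) = w*w + (-9 + w) = w² + (-9 + w) = -9 + w + w²)
-((282487 + p(-55, 382)) - 93848) = -((282487 + (-9 + 382 + 382²)) - 93848) = -((282487 + (-9 + 382 + 145924)) - 93848) = -((282487 + 146297) - 93848) = -(428784 - 93848) = -1*334936 = -334936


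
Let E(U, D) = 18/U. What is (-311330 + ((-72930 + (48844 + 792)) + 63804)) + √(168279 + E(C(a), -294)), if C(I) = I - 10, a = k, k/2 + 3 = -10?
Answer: -270820 + √673114/2 ≈ -2.7041e+5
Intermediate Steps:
k = -26 (k = -6 + 2*(-10) = -6 - 20 = -26)
a = -26
C(I) = -10 + I
(-311330 + ((-72930 + (48844 + 792)) + 63804)) + √(168279 + E(C(a), -294)) = (-311330 + ((-72930 + (48844 + 792)) + 63804)) + √(168279 + 18/(-10 - 26)) = (-311330 + ((-72930 + 49636) + 63804)) + √(168279 + 18/(-36)) = (-311330 + (-23294 + 63804)) + √(168279 + 18*(-1/36)) = (-311330 + 40510) + √(168279 - ½) = -270820 + √(336557/2) = -270820 + √673114/2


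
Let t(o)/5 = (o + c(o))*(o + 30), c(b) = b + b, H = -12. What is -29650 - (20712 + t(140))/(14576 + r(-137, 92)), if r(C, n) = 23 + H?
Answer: -432882262/14587 ≈ -29676.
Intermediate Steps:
c(b) = 2*b
t(o) = 15*o*(30 + o) (t(o) = 5*((o + 2*o)*(o + 30)) = 5*((3*o)*(30 + o)) = 5*(3*o*(30 + o)) = 15*o*(30 + o))
r(C, n) = 11 (r(C, n) = 23 - 12 = 11)
-29650 - (20712 + t(140))/(14576 + r(-137, 92)) = -29650 - (20712 + 15*140*(30 + 140))/(14576 + 11) = -29650 - (20712 + 15*140*170)/14587 = -29650 - (20712 + 357000)/14587 = -29650 - 377712/14587 = -432882262/14587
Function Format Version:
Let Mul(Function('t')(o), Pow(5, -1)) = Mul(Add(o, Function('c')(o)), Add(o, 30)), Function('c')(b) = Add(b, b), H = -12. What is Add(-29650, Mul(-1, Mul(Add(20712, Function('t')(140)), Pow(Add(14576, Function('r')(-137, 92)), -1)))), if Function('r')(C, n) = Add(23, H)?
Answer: Rational(-432882262, 14587) ≈ -29676.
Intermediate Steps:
Function('c')(b) = Mul(2, b)
Function('t')(o) = Mul(15, o, Add(30, o)) (Function('t')(o) = Mul(5, Mul(Add(o, Mul(2, o)), Add(o, 30))) = Mul(5, Mul(Mul(3, o), Add(30, o))) = Mul(5, Mul(3, o, Add(30, o))) = Mul(15, o, Add(30, o)))
Function('r')(C, n) = 11 (Function('r')(C, n) = Add(23, -12) = 11)
Add(-29650, Mul(-1, Mul(Add(20712, Function('t')(140)), Pow(Add(14576, Function('r')(-137, 92)), -1)))) = Add(-29650, Mul(-1, Mul(Add(20712, Mul(15, 140, Add(30, 140))), Pow(Add(14576, 11), -1)))) = Add(-29650, Mul(-1, Mul(Add(20712, Mul(15, 140, 170)), Pow(14587, -1)))) = Add(-29650, Mul(-1, Mul(Add(20712, 357000), Rational(1, 14587)))) = Add(-29650, Mul(-1, Mul(377712, Rational(1, 14587)))) = Add(-29650, Mul(-1, Rational(377712, 14587))) = Add(-29650, Rational(-377712, 14587)) = Rational(-432882262, 14587)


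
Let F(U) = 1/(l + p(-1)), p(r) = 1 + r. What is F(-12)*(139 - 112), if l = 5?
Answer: 27/5 ≈ 5.4000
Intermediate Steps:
F(U) = ⅕ (F(U) = 1/(5 + (1 - 1)) = 1/(5 + 0) = 1/5 = ⅕)
F(-12)*(139 - 112) = (139 - 112)/5 = (⅕)*27 = 27/5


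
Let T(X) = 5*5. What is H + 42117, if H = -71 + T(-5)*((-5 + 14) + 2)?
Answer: 42321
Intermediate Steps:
T(X) = 25
H = 204 (H = -71 + 25*((-5 + 14) + 2) = -71 + 25*(9 + 2) = -71 + 25*11 = -71 + 275 = 204)
H + 42117 = 204 + 42117 = 42321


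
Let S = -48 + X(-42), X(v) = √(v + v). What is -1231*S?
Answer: 59088 - 2462*I*√21 ≈ 59088.0 - 11282.0*I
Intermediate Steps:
X(v) = √2*√v (X(v) = √(2*v) = √2*√v)
S = -48 + 2*I*√21 (S = -48 + √2*√(-42) = -48 + √2*(I*√42) = -48 + 2*I*√21 ≈ -48.0 + 9.1651*I)
-1231*S = -1231*(-48 + 2*I*√21) = 59088 - 2462*I*√21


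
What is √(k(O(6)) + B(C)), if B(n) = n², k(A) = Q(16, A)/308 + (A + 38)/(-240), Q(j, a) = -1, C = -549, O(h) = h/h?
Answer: √714802218515/1540 ≈ 549.00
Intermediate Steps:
O(h) = 1
k(A) = -1493/9240 - A/240 (k(A) = -1/308 + (A + 38)/(-240) = -1*1/308 + (38 + A)*(-1/240) = -1/308 + (-19/120 - A/240) = -1493/9240 - A/240)
√(k(O(6)) + B(C)) = √((-1493/9240 - 1/240*1) + (-549)²) = √((-1493/9240 - 1/240) + 301401) = √(-1021/6160 + 301401) = √(1856629139/6160) = √714802218515/1540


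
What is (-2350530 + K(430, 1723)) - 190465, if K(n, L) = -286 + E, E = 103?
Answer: -2541178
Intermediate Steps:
K(n, L) = -183 (K(n, L) = -286 + 103 = -183)
(-2350530 + K(430, 1723)) - 190465 = (-2350530 - 183) - 190465 = -2350713 - 190465 = -2541178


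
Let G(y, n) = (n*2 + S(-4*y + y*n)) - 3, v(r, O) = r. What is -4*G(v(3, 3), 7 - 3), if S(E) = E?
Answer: -20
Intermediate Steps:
G(y, n) = -3 - 4*y + 2*n + n*y (G(y, n) = (n*2 + (-4*y + y*n)) - 3 = (2*n + (-4*y + n*y)) - 3 = (-4*y + 2*n + n*y) - 3 = -3 - 4*y + 2*n + n*y)
-4*G(v(3, 3), 7 - 3) = -4*(-3 + 2*(7 - 3) + 3*(-4 + (7 - 3))) = -4*(-3 + 2*4 + 3*(-4 + 4)) = -4*(-3 + 8 + 3*0) = -4*(-3 + 8 + 0) = -4*5 = -20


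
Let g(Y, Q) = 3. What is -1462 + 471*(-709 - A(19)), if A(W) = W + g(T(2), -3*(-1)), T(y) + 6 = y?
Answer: -345763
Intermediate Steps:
T(y) = -6 + y
A(W) = 3 + W (A(W) = W + 3 = 3 + W)
-1462 + 471*(-709 - A(19)) = -1462 + 471*(-709 - (3 + 19)) = -1462 + 471*(-709 - 1*22) = -1462 + 471*(-709 - 22) = -1462 + 471*(-731) = -1462 - 344301 = -345763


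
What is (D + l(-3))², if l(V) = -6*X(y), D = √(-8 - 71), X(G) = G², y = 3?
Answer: (-54 + I*√79)² ≈ 2837.0 - 959.92*I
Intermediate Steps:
D = I*√79 (D = √(-79) = I*√79 ≈ 8.8882*I)
l(V) = -54 (l(V) = -6*3² = -6*9 = -54)
(D + l(-3))² = (I*√79 - 54)² = (-54 + I*√79)²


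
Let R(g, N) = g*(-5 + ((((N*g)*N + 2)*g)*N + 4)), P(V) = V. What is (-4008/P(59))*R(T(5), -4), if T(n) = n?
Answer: 32885640/59 ≈ 5.5738e+5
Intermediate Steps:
R(g, N) = g*(-1 + N*g*(2 + g*N²)) (R(g, N) = g*(-5 + (((g*N² + 2)*g)*N + 4)) = g*(-5 + (((2 + g*N²)*g)*N + 4)) = g*(-5 + ((g*(2 + g*N²))*N + 4)) = g*(-5 + (N*g*(2 + g*N²) + 4)) = g*(-5 + (4 + N*g*(2 + g*N²))) = g*(-1 + N*g*(2 + g*N²)))
(-4008/P(59))*R(T(5), -4) = (-4008/59)*(5*(-1 + (-4)³*5² + 2*(-4)*5)) = (-4008*1/59)*(5*(-1 - 64*25 - 40)) = -20040*(-1 - 1600 - 40)/59 = -20040*(-1641)/59 = -4008/59*(-8205) = 32885640/59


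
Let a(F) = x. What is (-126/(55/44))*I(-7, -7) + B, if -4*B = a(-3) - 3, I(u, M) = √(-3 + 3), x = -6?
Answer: 9/4 ≈ 2.2500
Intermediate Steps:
a(F) = -6
I(u, M) = 0 (I(u, M) = √0 = 0)
B = 9/4 (B = -(-6 - 3)/4 = -¼*(-9) = 9/4 ≈ 2.2500)
(-126/(55/44))*I(-7, -7) + B = -126/(55/44)*0 + 9/4 = -126/(55*(1/44))*0 + 9/4 = -126/5/4*0 + 9/4 = -126*⅘*0 + 9/4 = -504/5*0 + 9/4 = 0 + 9/4 = 9/4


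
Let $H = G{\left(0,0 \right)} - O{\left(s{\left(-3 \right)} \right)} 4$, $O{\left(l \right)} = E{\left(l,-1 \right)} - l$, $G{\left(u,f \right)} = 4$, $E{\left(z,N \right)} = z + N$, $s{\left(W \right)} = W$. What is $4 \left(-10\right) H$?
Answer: $-320$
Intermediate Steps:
$E{\left(z,N \right)} = N + z$
$O{\left(l \right)} = -1$ ($O{\left(l \right)} = \left(-1 + l\right) - l = -1$)
$H = 8$ ($H = 4 - \left(-1\right) 4 = 4 - -4 = 4 + 4 = 8$)
$4 \left(-10\right) H = 4 \left(-10\right) 8 = \left(-40\right) 8 = -320$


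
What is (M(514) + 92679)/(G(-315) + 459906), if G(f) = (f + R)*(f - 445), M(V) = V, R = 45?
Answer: 93193/665106 ≈ 0.14012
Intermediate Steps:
G(f) = (-445 + f)*(45 + f) (G(f) = (f + 45)*(f - 445) = (45 + f)*(-445 + f) = (-445 + f)*(45 + f))
(M(514) + 92679)/(G(-315) + 459906) = (514 + 92679)/((-20025 + (-315)² - 400*(-315)) + 459906) = 93193/((-20025 + 99225 + 126000) + 459906) = 93193/(205200 + 459906) = 93193/665106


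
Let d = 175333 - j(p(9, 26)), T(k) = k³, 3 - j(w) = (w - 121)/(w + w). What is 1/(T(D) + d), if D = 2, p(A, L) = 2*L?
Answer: 104/18235083 ≈ 5.7033e-6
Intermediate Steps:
j(w) = 3 - (-121 + w)/(2*w) (j(w) = 3 - (w - 121)/(w + w) = 3 - (-121 + w)/(2*w))
d = 18234251/104 (d = 175333 - (121 + 5*(2*26))/(2*(2*26)) = 175333 - (121 + 5*52)/(2*52) = 175333 - (121 + 260)/(2*52) = 175333 - 381/(2*52) = 175333 - 1*381/104 = 175333 - 381/104 = 18234251/104 ≈ 1.7533e+5)
1/(T(D) + d) = 1/(2³ + 18234251/104) = 1/(8 + 18234251/104) = 1/(18235083/104) = 104/18235083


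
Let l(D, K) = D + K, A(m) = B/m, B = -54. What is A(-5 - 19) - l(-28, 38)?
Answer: -31/4 ≈ -7.7500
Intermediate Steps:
A(m) = -54/m
A(-5 - 19) - l(-28, 38) = -54/(-5 - 19) - (-28 + 38) = -54/(-24) - 1*10 = -54*(-1/24) - 10 = 9/4 - 10 = -31/4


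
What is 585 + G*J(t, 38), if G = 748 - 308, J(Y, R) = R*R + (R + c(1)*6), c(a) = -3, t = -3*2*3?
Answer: 644745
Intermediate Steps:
t = -18 (t = -6*3 = -18)
J(Y, R) = -18 + R + R² (J(Y, R) = R*R + (R - 3*6) = R² + (R - 18) = R² + (-18 + R) = -18 + R + R²)
G = 440
585 + G*J(t, 38) = 585 + 440*(-18 + 38 + 38²) = 585 + 440*(-18 + 38 + 1444) = 585 + 440*1464 = 585 + 644160 = 644745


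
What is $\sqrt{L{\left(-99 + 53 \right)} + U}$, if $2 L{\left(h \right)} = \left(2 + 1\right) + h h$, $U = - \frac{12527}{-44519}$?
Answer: $\frac{3 \sqrt{933522027330}}{89038} \approx 32.554$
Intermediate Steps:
$U = \frac{12527}{44519}$ ($U = \left(-12527\right) \left(- \frac{1}{44519}\right) = \frac{12527}{44519} \approx 0.28139$)
$L{\left(h \right)} = \frac{3}{2} + \frac{h^{2}}{2}$ ($L{\left(h \right)} = \frac{\left(2 + 1\right) + h h}{2} = \frac{3 + h^{2}}{2} = \frac{3}{2} + \frac{h^{2}}{2}$)
$\sqrt{L{\left(-99 + 53 \right)} + U} = \sqrt{\left(\frac{3}{2} + \frac{\left(-99 + 53\right)^{2}}{2}\right) + \frac{12527}{44519}} = \sqrt{\left(\frac{3}{2} + \frac{\left(-46\right)^{2}}{2}\right) + \frac{12527}{44519}} = \sqrt{\left(\frac{3}{2} + \frac{1}{2} \cdot 2116\right) + \frac{12527}{44519}} = \sqrt{\left(\frac{3}{2} + 1058\right) + \frac{12527}{44519}} = \sqrt{\frac{2119}{2} + \frac{12527}{44519}} = \sqrt{\frac{94360815}{89038}} = \frac{3 \sqrt{933522027330}}{89038}$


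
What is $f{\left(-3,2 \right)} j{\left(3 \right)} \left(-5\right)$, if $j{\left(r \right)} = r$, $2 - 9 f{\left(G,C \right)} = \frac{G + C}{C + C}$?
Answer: $- \frac{15}{4} \approx -3.75$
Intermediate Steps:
$f{\left(G,C \right)} = \frac{2}{9} - \frac{C + G}{18 C}$ ($f{\left(G,C \right)} = \frac{2}{9} - \frac{\left(G + C\right) \frac{1}{C + C}}{9} = \frac{2}{9} - \frac{\left(C + G\right) \frac{1}{2 C}}{9} = \frac{2}{9} - \frac{\frac{1}{2} \frac{1}{C} \left(C + G\right)}{9} = \frac{2}{9} - \frac{C + G}{18 C}$)
$f{\left(-3,2 \right)} j{\left(3 \right)} \left(-5\right) = \frac{\left(-1\right) \left(-3\right) + 3 \cdot 2}{18 \cdot 2} \cdot 3 \left(-5\right) = \frac{1}{18} \cdot \frac{1}{2} \left(3 + 6\right) 3 \left(-5\right) = \frac{1}{18} \cdot \frac{1}{2} \cdot 9 \cdot 3 \left(-5\right) = \frac{1}{4} \cdot 3 \left(-5\right) = \frac{3}{4} \left(-5\right) = - \frac{15}{4}$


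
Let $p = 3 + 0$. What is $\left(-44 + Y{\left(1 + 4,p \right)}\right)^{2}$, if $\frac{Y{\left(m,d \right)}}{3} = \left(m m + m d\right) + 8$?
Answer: $10000$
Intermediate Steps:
$p = 3$
$Y{\left(m,d \right)} = 24 + 3 m^{2} + 3 d m$ ($Y{\left(m,d \right)} = 3 \left(\left(m m + m d\right) + 8\right) = 3 \left(\left(m^{2} + d m\right) + 8\right) = 3 \left(8 + m^{2} + d m\right) = 24 + 3 m^{2} + 3 d m$)
$\left(-44 + Y{\left(1 + 4,p \right)}\right)^{2} = \left(-44 + \left(24 + 3 \left(1 + 4\right)^{2} + 3 \cdot 3 \left(1 + 4\right)\right)\right)^{2} = \left(-44 + \left(24 + 3 \cdot 5^{2} + 3 \cdot 3 \cdot 5\right)\right)^{2} = \left(-44 + \left(24 + 3 \cdot 25 + 45\right)\right)^{2} = \left(-44 + \left(24 + 75 + 45\right)\right)^{2} = \left(-44 + 144\right)^{2} = 100^{2} = 10000$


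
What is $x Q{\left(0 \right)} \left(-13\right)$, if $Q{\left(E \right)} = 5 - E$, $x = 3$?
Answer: $-195$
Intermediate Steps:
$x Q{\left(0 \right)} \left(-13\right) = 3 \left(5 - 0\right) \left(-13\right) = 3 \left(5 + 0\right) \left(-13\right) = 3 \cdot 5 \left(-13\right) = 15 \left(-13\right) = -195$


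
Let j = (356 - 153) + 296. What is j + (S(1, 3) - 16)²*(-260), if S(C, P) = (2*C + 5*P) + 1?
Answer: -541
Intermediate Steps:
S(C, P) = 1 + 2*C + 5*P
j = 499 (j = 203 + 296 = 499)
j + (S(1, 3) - 16)²*(-260) = 499 + ((1 + 2*1 + 5*3) - 16)²*(-260) = 499 + ((1 + 2 + 15) - 16)²*(-260) = 499 + (18 - 16)²*(-260) = 499 + 2²*(-260) = 499 + 4*(-260) = 499 - 1040 = -541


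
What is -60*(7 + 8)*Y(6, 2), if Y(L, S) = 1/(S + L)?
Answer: -225/2 ≈ -112.50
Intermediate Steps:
Y(L, S) = 1/(L + S)
-60*(7 + 8)*Y(6, 2) = -60*(7 + 8)/(6 + 2) = -900/8 = -60*15/8 = -225/2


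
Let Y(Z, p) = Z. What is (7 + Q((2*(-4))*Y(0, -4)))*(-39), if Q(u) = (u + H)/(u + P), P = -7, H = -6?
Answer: -2145/7 ≈ -306.43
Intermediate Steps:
Q(u) = (-6 + u)/(-7 + u) (Q(u) = (u - 6)/(u - 7) = (-6 + u)/(-7 + u))
(7 + Q((2*(-4))*Y(0, -4)))*(-39) = (7 + (-6 + (2*(-4))*0)/(-7 + (2*(-4))*0))*(-39) = (7 + (-6 - 8*0)/(-7 - 8*0))*(-39) = (7 + (-6 + 0)/(-7 + 0))*(-39) = (7 - 6/(-7))*(-39) = (7 - 1/7*(-6))*(-39) = (7 + 6/7)*(-39) = (55/7)*(-39) = -2145/7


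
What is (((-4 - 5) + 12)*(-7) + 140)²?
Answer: 14161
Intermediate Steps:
(((-4 - 5) + 12)*(-7) + 140)² = ((-9 + 12)*(-7) + 140)² = (3*(-7) + 140)² = (-21 + 140)² = 119² = 14161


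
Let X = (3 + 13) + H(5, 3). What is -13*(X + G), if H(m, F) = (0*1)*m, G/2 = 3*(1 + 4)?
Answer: -598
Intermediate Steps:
G = 30 (G = 2*(3*(1 + 4)) = 2*(3*5) = 2*15 = 30)
H(m, F) = 0 (H(m, F) = 0*m = 0)
X = 16 (X = (3 + 13) + 0 = 16 + 0 = 16)
-13*(X + G) = -13*(16 + 30) = -13*46 = -598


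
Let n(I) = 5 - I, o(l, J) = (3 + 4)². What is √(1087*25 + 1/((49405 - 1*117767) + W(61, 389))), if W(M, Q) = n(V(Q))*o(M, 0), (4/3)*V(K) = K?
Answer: √2953101319123571/329651 ≈ 164.85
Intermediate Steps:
o(l, J) = 49 (o(l, J) = 7² = 49)
V(K) = 3*K/4
W(M, Q) = 245 - 147*Q/4 (W(M, Q) = (5 - 3*Q/4)*49 = 245 - 147*Q/4)
√(1087*25 + 1/((49405 - 1*117767) + W(61, 389))) = √(1087*25 + 1/((49405 - 1*117767) + (245 - 147/4*389))) = √(27175 + 1/((49405 - 117767) + (245 - 57183/4))) = √(27175 + 1/(-68362 - 56203/4)) = √(27175 + 1/(-329651/4)) = √(27175 - 4/329651) = √(8958265921/329651) = √2953101319123571/329651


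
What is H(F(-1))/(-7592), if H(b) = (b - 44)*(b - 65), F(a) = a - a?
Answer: -55/146 ≈ -0.37671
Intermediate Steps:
F(a) = 0
H(b) = (-65 + b)*(-44 + b) (H(b) = (-44 + b)*(-65 + b) = (-65 + b)*(-44 + b))
H(F(-1))/(-7592) = (2860 + 0² - 109*0)/(-7592) = (2860 + 0 + 0)*(-1/7592) = 2860*(-1/7592) = -55/146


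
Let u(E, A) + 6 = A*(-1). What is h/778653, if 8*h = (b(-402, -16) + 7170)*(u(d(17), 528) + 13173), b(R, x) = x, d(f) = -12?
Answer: 15069901/1038204 ≈ 14.515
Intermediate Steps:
u(E, A) = -6 - A (u(E, A) = -6 + A*(-1) = -6 - A)
h = 45209703/4 (h = ((-16 + 7170)*((-6 - 1*528) + 13173))/8 = (7154*((-6 - 528) + 13173))/8 = (7154*(-534 + 13173))/8 = (7154*12639)/8 = (1/8)*90419406 = 45209703/4 ≈ 1.1302e+7)
h/778653 = (45209703/4)/778653 = (45209703/4)*(1/778653) = 15069901/1038204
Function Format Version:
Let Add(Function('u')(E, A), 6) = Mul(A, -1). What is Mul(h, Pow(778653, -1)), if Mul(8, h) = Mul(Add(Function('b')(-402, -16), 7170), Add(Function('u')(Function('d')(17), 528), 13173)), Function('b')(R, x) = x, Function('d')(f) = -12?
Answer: Rational(15069901, 1038204) ≈ 14.515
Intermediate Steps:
Function('u')(E, A) = Add(-6, Mul(-1, A)) (Function('u')(E, A) = Add(-6, Mul(A, -1)) = Add(-6, Mul(-1, A)))
h = Rational(45209703, 4) (h = Mul(Rational(1, 8), Mul(Add(-16, 7170), Add(Add(-6, Mul(-1, 528)), 13173))) = Mul(Rational(1, 8), Mul(7154, Add(Add(-6, -528), 13173))) = Mul(Rational(1, 8), Mul(7154, Add(-534, 13173))) = Mul(Rational(1, 8), Mul(7154, 12639)) = Mul(Rational(1, 8), 90419406) = Rational(45209703, 4) ≈ 1.1302e+7)
Mul(h, Pow(778653, -1)) = Mul(Rational(45209703, 4), Pow(778653, -1)) = Mul(Rational(45209703, 4), Rational(1, 778653)) = Rational(15069901, 1038204)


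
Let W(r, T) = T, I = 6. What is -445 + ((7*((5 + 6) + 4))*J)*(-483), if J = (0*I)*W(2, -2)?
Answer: -445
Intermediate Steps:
J = 0 (J = (0*6)*(-2) = 0*(-2) = 0)
-445 + ((7*((5 + 6) + 4))*J)*(-483) = -445 + ((7*((5 + 6) + 4))*0)*(-483) = -445 + ((7*(11 + 4))*0)*(-483) = -445 + ((7*15)*0)*(-483) = -445 + (105*0)*(-483) = -445 + 0*(-483) = -445 + 0 = -445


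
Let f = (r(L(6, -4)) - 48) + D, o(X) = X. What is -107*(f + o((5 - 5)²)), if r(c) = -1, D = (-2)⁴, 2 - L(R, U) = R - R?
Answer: 3531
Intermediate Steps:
L(R, U) = 2 (L(R, U) = 2 - (R - R) = 2 - 1*0 = 2 + 0 = 2)
D = 16
f = -33 (f = (-1 - 48) + 16 = -49 + 16 = -33)
-107*(f + o((5 - 5)²)) = -107*(-33 + (5 - 5)²) = -107*(-33 + 0²) = -107*(-33 + 0) = -107*(-33) = 3531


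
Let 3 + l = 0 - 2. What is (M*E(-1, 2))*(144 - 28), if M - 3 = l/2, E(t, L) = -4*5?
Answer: -1160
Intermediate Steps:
l = -5 (l = -3 + (0 - 2) = -3 - 2 = -5)
E(t, L) = -20
M = 1/2 (M = 3 - 5/2 = 1/2 ≈ 0.50000)
(M*E(-1, 2))*(144 - 28) = ((1/2)*(-20))*(144 - 28) = -10*116 = -1160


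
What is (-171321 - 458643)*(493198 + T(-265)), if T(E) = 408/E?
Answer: -82334443965768/265 ≈ -3.1070e+11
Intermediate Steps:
(-171321 - 458643)*(493198 + T(-265)) = (-171321 - 458643)*(493198 + 408/(-265)) = -629964*(493198 + 408*(-1/265)) = -629964*(493198 - 408/265) = -629964*130697062/265 = -82334443965768/265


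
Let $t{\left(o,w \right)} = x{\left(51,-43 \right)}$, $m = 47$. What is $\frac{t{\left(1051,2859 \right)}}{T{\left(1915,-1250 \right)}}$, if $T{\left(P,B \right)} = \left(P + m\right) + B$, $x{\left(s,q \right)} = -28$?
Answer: $- \frac{7}{178} \approx -0.039326$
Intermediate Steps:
$t{\left(o,w \right)} = -28$
$T{\left(P,B \right)} = 47 + B + P$ ($T{\left(P,B \right)} = \left(P + 47\right) + B = \left(47 + P\right) + B = 47 + B + P$)
$\frac{t{\left(1051,2859 \right)}}{T{\left(1915,-1250 \right)}} = - \frac{28}{47 - 1250 + 1915} = - \frac{28}{712} = \left(-28\right) \frac{1}{712} = - \frac{7}{178}$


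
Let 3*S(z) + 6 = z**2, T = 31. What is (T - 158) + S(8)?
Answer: -323/3 ≈ -107.67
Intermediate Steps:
S(z) = -2 + z**2/3
(T - 158) + S(8) = (31 - 158) + (-2 + (1/3)*8**2) = -127 + (-2 + (1/3)*64) = -127 + (-2 + 64/3) = -127 + 58/3 = -323/3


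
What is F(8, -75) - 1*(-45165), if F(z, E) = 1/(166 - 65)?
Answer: 4561666/101 ≈ 45165.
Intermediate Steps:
F(z, E) = 1/101
F(8, -75) - 1*(-45165) = 1/101 - 1*(-45165) = 1/101 + 45165 = 4561666/101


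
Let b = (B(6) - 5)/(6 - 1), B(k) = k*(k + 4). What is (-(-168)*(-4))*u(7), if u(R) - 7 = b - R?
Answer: -7392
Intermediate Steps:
B(k) = k*(4 + k)
b = 11 (b = (6*(4 + 6) - 5)/(6 - 1) = (6*10 - 5)/5 = (60 - 5)*(⅕) = 55*(⅕) = 11)
u(R) = 18 - R (u(R) = 7 + (11 - R) = 18 - R)
(-(-168)*(-4))*u(7) = (-(-168)*(-4))*(18 - 1*7) = (-6*112)*(18 - 7) = -672*11 = -7392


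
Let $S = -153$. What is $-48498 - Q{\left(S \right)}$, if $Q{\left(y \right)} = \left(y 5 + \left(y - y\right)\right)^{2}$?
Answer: $-633723$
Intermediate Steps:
$Q{\left(y \right)} = 25 y^{2}$ ($Q{\left(y \right)} = \left(5 y + 0\right)^{2} = \left(5 y\right)^{2} = 25 y^{2}$)
$-48498 - Q{\left(S \right)} = -48498 - 25 \left(-153\right)^{2} = -48498 - 25 \cdot 23409 = -48498 - 585225 = -633723$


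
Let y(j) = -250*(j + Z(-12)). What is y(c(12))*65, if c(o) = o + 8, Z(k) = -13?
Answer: -113750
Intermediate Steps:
c(o) = 8 + o
y(j) = 3250 - 250*j (y(j) = -250*(j - 13) = -250*(-13 + j) = 3250 - 250*j)
y(c(12))*65 = (3250 - 250*(8 + 12))*65 = (3250 - 250*20)*65 = (3250 - 5000)*65 = -1750*65 = -113750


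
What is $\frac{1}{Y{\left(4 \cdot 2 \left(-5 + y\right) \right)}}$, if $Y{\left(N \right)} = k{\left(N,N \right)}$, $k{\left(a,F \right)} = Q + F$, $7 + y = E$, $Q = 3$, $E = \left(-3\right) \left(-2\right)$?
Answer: $- \frac{1}{45} \approx -0.022222$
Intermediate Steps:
$E = 6$
$y = -1$ ($y = -7 + 6 = -1$)
$k{\left(a,F \right)} = 3 + F$
$Y{\left(N \right)} = 3 + N$
$\frac{1}{Y{\left(4 \cdot 2 \left(-5 + y\right) \right)}} = \frac{1}{3 + 4 \cdot 2 \left(-5 - 1\right)} = \frac{1}{3 + 8 \left(-6\right)} = \frac{1}{3 - 48} = \frac{1}{-45} = - \frac{1}{45}$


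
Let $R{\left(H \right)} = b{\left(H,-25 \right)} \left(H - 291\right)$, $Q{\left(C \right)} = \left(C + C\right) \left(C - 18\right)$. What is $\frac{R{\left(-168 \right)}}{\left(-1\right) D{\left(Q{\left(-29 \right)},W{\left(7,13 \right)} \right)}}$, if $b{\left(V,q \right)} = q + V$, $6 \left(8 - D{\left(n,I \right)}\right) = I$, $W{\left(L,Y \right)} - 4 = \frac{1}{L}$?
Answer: $- \frac{3720654}{307} \approx -12119.0$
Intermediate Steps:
$Q{\left(C \right)} = 2 C \left(-18 + C\right)$
$W{\left(L,Y \right)} = 4 + \frac{1}{L}$
$D{\left(n,I \right)} = 8 - \frac{I}{6}$
$b{\left(V,q \right)} = V + q$
$R{\left(H \right)} = \left(-291 + H\right) \left(-25 + H\right)$ ($R{\left(H \right)} = \left(H - 25\right) \left(H - 291\right) = \left(-25 + H\right) \left(-291 + H\right) = \left(-291 + H\right) \left(-25 + H\right)$)
$\frac{R{\left(-168 \right)}}{\left(-1\right) D{\left(Q{\left(-29 \right)},W{\left(7,13 \right)} \right)}} = \frac{\left(-291 - 168\right) \left(-25 - 168\right)}{\left(-1\right) \left(8 - \frac{4 + \frac{1}{7}}{6}\right)} = \frac{\left(-459\right) \left(-193\right)}{\left(-1\right) \left(8 - \frac{4 + \frac{1}{7}}{6}\right)} = \frac{88587}{\left(-1\right) \left(8 - \frac{29}{42}\right)} = \frac{88587}{\left(-1\right) \frac{307}{42}} = \frac{88587}{- \frac{307}{42}} = 88587 \left(- \frac{42}{307}\right) = - \frac{3720654}{307}$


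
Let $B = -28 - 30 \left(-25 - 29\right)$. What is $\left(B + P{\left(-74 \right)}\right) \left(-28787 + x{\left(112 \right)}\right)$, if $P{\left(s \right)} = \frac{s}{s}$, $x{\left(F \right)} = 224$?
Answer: $-45500859$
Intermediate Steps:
$B = 1592$ ($B = -28 - -1620 = -28 + 1620 = 1592$)
$P{\left(s \right)} = 1$
$\left(B + P{\left(-74 \right)}\right) \left(-28787 + x{\left(112 \right)}\right) = \left(1592 + 1\right) \left(-28787 + 224\right) = 1593 \left(-28563\right) = -45500859$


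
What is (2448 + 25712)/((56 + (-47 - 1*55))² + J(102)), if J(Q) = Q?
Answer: 14080/1109 ≈ 12.696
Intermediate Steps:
(2448 + 25712)/((56 + (-47 - 1*55))² + J(102)) = (2448 + 25712)/((56 + (-47 - 1*55))² + 102) = 28160/((56 + (-47 - 55))² + 102) = 28160/((56 - 102)² + 102) = 28160/((-46)² + 102) = 28160/(2116 + 102) = 28160/2218 = 28160*(1/2218) = 14080/1109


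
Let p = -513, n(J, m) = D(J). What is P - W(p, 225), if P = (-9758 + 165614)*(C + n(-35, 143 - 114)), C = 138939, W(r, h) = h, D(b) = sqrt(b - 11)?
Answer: 21654476559 + 155856*I*sqrt(46) ≈ 2.1654e+10 + 1.0571e+6*I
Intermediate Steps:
D(b) = sqrt(-11 + b)
n(J, m) = sqrt(-11 + J)
P = 21654476784 + 155856*I*sqrt(46) (P = (-9758 + 165614)*(138939 + sqrt(-11 - 35)) = 155856*(138939 + sqrt(-46)) = 155856*(138939 + I*sqrt(46)) = 21654476784 + 155856*I*sqrt(46) ≈ 2.1654e+10 + 1.0571e+6*I)
P - W(p, 225) = (21654476784 + 155856*I*sqrt(46)) - 1*225 = (21654476784 + 155856*I*sqrt(46)) - 225 = 21654476559 + 155856*I*sqrt(46)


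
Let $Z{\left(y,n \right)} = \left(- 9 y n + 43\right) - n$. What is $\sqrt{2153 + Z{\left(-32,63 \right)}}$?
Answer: $3 \sqrt{2253} \approx 142.4$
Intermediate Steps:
$Z{\left(y,n \right)} = 43 - n - 9 n y$ ($Z{\left(y,n \right)} = \left(- 9 n y + 43\right) - n = \left(43 - 9 n y\right) - n = 43 - n - 9 n y$)
$\sqrt{2153 + Z{\left(-32,63 \right)}} = \sqrt{2153 - \left(20 - 18144\right)} = \sqrt{2153 + \left(43 - 63 + 18144\right)} = \sqrt{2153 + 18124} = \sqrt{20277} = 3 \sqrt{2253}$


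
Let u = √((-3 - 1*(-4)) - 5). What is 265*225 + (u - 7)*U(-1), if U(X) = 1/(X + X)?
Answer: 119257/2 - I ≈ 59629.0 - 1.0*I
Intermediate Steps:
u = 2*I (u = √((-3 + 4) - 5) = √(1 - 5) = √(-4) = 2*I ≈ 2.0*I)
U(X) = 1/(2*X)
265*225 + (u - 7)*U(-1) = 265*225 + (2*I - 7)*((½)/(-1)) = 59625 + (-7 + 2*I)*((½)*(-1)) = 59625 + (-7 + 2*I)*(-½) = 59625 + (7/2 - I) = 119257/2 - I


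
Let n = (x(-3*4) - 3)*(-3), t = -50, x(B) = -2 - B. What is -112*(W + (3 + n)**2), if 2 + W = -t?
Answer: -41664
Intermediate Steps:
W = 48 (W = -2 - 1*(-50) = -2 + 50 = 48)
n = -21 (n = ((-2 - (-3)*4) - 3)*(-3) = ((-2 - 1*(-12)) - 3)*(-3) = ((-2 + 12) - 3)*(-3) = (10 - 3)*(-3) = 7*(-3) = -21)
-112*(W + (3 + n)**2) = -112*(48 + (3 - 21)**2) = -112*(48 + (-18)**2) = -112*(48 + 324) = -112*372 = -41664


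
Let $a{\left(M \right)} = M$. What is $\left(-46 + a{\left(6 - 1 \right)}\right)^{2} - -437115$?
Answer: $438796$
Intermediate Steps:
$\left(-46 + a{\left(6 - 1 \right)}\right)^{2} - -437115 = \left(-46 + \left(6 - 1\right)\right)^{2} - -437115 = \left(-46 + \left(6 - 1\right)\right)^{2} + 437115 = \left(-46 + 5\right)^{2} + 437115 = \left(-41\right)^{2} + 437115 = 1681 + 437115 = 438796$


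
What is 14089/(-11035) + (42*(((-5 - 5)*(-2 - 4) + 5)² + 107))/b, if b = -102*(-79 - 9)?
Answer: 78387049/4127090 ≈ 18.993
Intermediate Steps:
b = 8976 (b = -102*(-88) = 8976)
14089/(-11035) + (42*(((-5 - 5)*(-2 - 4) + 5)² + 107))/b = 14089/(-11035) + (42*(((-5 - 5)*(-2 - 4) + 5)² + 107))/8976 = 14089*(-1/11035) + (42*((-10*(-6) + 5)² + 107))*(1/8976) = -14089/11035 + (42*((60 + 5)² + 107))*(1/8976) = -14089/11035 + (42*(65² + 107))*(1/8976) = -14089/11035 + (42*(4225 + 107))*(1/8976) = -14089/11035 + (42*4332)*(1/8976) = -14089/11035 + 181944*(1/8976) = -14089/11035 + 7581/374 = 78387049/4127090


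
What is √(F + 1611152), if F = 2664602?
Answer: √4275754 ≈ 2067.8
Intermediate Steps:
√(F + 1611152) = √(2664602 + 1611152) = √4275754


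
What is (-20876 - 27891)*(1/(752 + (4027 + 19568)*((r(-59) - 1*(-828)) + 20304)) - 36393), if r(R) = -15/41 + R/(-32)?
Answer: 1161099245873589202375/654222453809 ≈ 1.7748e+9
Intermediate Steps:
r(R) = -15/41 - R/32 (r(R) = -15*1/41 + R*(-1/32) = -15/41 - R/32)
(-20876 - 27891)*(1/(752 + (4027 + 19568)*((r(-59) - 1*(-828)) + 20304)) - 36393) = (-20876 - 27891)*(1/(752 + (4027 + 19568)*(((-15/41 - 1/32*(-59)) - 1*(-828)) + 20304)) - 36393) = -48767*(1/(752 + 23595*(((-15/41 + 59/32) + 828) + 20304)) - 36393) = -48767*(1/(752 + 23595*((1939/1312 + 828) + 20304)) - 36393) = -48767*(1/(752 + 23595*(1088275/1312 + 20304)) - 36393) = -48767*(1/(752 + 23595*(27727123/1312)) - 36393) = -48767*(1/(752 + 654221467185/1312) - 36393) = -48767*(1/(654222453809/1312) - 36393) = -48767*(1312/654222453809 - 36393) = -48767*(-23809117761469625/654222453809) = 1161099245873589202375/654222453809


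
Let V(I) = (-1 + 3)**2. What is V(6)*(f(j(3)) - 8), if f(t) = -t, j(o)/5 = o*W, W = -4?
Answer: 208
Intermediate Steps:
j(o) = -20*o (j(o) = 5*(o*(-4)) = 5*(-4*o) = -20*o)
V(I) = 4 (V(I) = 2**2 = 4)
V(6)*(f(j(3)) - 8) = 4*(-(-20)*3 - 8) = 4*(-1*(-60) - 8) = 4*(60 - 8) = 4*52 = 208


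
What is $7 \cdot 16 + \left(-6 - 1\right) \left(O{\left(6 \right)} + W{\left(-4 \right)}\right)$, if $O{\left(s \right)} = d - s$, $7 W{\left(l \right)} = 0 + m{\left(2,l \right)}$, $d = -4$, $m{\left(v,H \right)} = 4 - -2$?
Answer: $176$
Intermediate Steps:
$m{\left(v,H \right)} = 6$ ($m{\left(v,H \right)} = 4 + 2 = 6$)
$W{\left(l \right)} = \frac{6}{7}$ ($W{\left(l \right)} = \frac{0 + 6}{7} = \frac{1}{7} \cdot 6 = \frac{6}{7}$)
$O{\left(s \right)} = -4 - s$
$7 \cdot 16 + \left(-6 - 1\right) \left(O{\left(6 \right)} + W{\left(-4 \right)}\right) = 7 \cdot 16 + \left(-6 - 1\right) \left(\left(-4 - 6\right) + \frac{6}{7}\right) = 112 - 7 \left(\left(-4 - 6\right) + \frac{6}{7}\right) = 112 - 7 \left(-10 + \frac{6}{7}\right) = 112 - -64 = 112 + 64 = 176$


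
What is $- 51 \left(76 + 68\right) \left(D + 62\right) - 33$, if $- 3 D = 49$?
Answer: $-335409$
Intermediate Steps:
$D = - \frac{49}{3}$ ($D = \left(- \frac{1}{3}\right) 49 = - \frac{49}{3} \approx -16.333$)
$- 51 \left(76 + 68\right) \left(D + 62\right) - 33 = - 51 \left(76 + 68\right) \left(- \frac{49}{3} + 62\right) - 33 = - 51 \cdot 144 \cdot \frac{137}{3} - 33 = \left(-51\right) 6576 - 33 = -335376 - 33 = -335409$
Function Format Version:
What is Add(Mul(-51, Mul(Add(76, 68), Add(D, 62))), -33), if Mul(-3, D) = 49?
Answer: -335409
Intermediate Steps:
D = Rational(-49, 3) (D = Mul(Rational(-1, 3), 49) = Rational(-49, 3) ≈ -16.333)
Add(Mul(-51, Mul(Add(76, 68), Add(D, 62))), -33) = Add(Mul(-51, Mul(Add(76, 68), Add(Rational(-49, 3), 62))), -33) = Add(Mul(-51, Mul(144, Rational(137, 3))), -33) = Add(Mul(-51, 6576), -33) = Add(-335376, -33) = -335409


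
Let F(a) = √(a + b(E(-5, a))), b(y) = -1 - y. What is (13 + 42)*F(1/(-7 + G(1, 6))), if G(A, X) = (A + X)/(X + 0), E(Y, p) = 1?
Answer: 22*I*√665/7 ≈ 81.047*I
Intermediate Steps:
G(A, X) = (A + X)/X
F(a) = √(-2 + a) (F(a) = √(a + (-1 - 1*1)) = √(a + (-1 - 1)) = √(a - 2) = √(-2 + a))
(13 + 42)*F(1/(-7 + G(1, 6))) = (13 + 42)*√(-2 + 1/(-7 + (1 + 6)/6)) = 55*√(-2 + 1/(-7 + (⅙)*7)) = 55*√(-2 + 1/(-7 + 7/6)) = 55*√(-2 + 1/(-35/6)) = 55*√(-2 - 6/35) = 55*√(-76/35) = 55*(2*I*√665/35) = 22*I*√665/7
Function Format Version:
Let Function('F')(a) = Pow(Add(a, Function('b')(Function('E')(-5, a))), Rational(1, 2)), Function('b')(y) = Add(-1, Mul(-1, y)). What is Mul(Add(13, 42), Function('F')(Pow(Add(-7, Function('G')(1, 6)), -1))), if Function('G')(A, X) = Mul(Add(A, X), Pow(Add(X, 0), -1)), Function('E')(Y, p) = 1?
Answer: Mul(Rational(22, 7), I, Pow(665, Rational(1, 2))) ≈ Mul(81.047, I)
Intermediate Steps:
Function('G')(A, X) = Mul(Pow(X, -1), Add(A, X)) (Function('G')(A, X) = Mul(Add(A, X), Pow(X, -1)) = Mul(Pow(X, -1), Add(A, X)))
Function('F')(a) = Pow(Add(-2, a), Rational(1, 2)) (Function('F')(a) = Pow(Add(a, Add(-1, Mul(-1, 1))), Rational(1, 2)) = Pow(Add(a, Add(-1, -1)), Rational(1, 2)) = Pow(Add(a, -2), Rational(1, 2)) = Pow(Add(-2, a), Rational(1, 2)))
Mul(Add(13, 42), Function('F')(Pow(Add(-7, Function('G')(1, 6)), -1))) = Mul(Add(13, 42), Pow(Add(-2, Pow(Add(-7, Mul(Pow(6, -1), Add(1, 6))), -1)), Rational(1, 2))) = Mul(55, Pow(Add(-2, Pow(Add(-7, Mul(Rational(1, 6), 7)), -1)), Rational(1, 2))) = Mul(55, Pow(Add(-2, Pow(Add(-7, Rational(7, 6)), -1)), Rational(1, 2))) = Mul(55, Pow(Add(-2, Pow(Rational(-35, 6), -1)), Rational(1, 2))) = Mul(55, Pow(Add(-2, Rational(-6, 35)), Rational(1, 2))) = Mul(55, Pow(Rational(-76, 35), Rational(1, 2))) = Mul(55, Mul(Rational(2, 35), I, Pow(665, Rational(1, 2)))) = Mul(Rational(22, 7), I, Pow(665, Rational(1, 2)))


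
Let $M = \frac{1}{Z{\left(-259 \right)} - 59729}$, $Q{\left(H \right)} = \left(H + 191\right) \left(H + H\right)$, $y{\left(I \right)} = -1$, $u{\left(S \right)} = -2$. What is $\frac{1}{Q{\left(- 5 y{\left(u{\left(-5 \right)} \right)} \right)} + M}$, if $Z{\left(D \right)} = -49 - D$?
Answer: $\frac{59519}{116657239} \approx 0.0005102$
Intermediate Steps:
$Q{\left(H \right)} = 2 H \left(191 + H\right)$ ($Q{\left(H \right)} = \left(191 + H\right) 2 H = 2 H \left(191 + H\right)$)
$M = - \frac{1}{59519}$ ($M = \frac{1}{\left(-49 - -259\right) - 59729} = \frac{1}{\left(-49 + 259\right) - 59729} = \frac{1}{210 - 59729} = \frac{1}{-59519} = - \frac{1}{59519} \approx -1.6801 \cdot 10^{-5}$)
$\frac{1}{Q{\left(- 5 y{\left(u{\left(-5 \right)} \right)} \right)} + M} = \frac{1}{2 \left(\left(-5\right) \left(-1\right)\right) \left(191 - -5\right) - \frac{1}{59519}} = \frac{1}{2 \cdot 5 \left(191 + 5\right) - \frac{1}{59519}} = \frac{1}{2 \cdot 5 \cdot 196 - \frac{1}{59519}} = \frac{1}{1960 - \frac{1}{59519}} = \frac{1}{\frac{116657239}{59519}} = \frac{59519}{116657239}$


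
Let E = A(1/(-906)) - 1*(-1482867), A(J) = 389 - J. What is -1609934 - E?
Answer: -2802430141/906 ≈ -3.0932e+6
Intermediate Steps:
E = 1343829937/906 (E = (389 - 1/(-906)) - 1*(-1482867) = (389 - 1*(-1/906)) + 1482867 = (389 + 1/906) + 1482867 = 352435/906 + 1482867 = 1343829937/906 ≈ 1.4833e+6)
-1609934 - E = -1609934 - 1*1343829937/906 = -1609934 - 1343829937/906 = -2802430141/906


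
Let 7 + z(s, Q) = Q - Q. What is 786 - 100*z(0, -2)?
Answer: 1486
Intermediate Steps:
z(s, Q) = -7 (z(s, Q) = -7 + (Q - Q) = -7 + 0 = -7)
786 - 100*z(0, -2) = 786 - 100*(-7) = 786 - 1*(-700) = 786 + 700 = 1486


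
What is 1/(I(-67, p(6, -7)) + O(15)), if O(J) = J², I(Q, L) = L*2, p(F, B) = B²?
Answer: 1/323 ≈ 0.0030960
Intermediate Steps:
I(Q, L) = 2*L
1/(I(-67, p(6, -7)) + O(15)) = 1/(2*(-7)² + 15²) = 1/(2*49 + 225) = 1/(98 + 225) = 1/323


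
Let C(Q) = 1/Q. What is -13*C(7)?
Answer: -13/7 ≈ -1.8571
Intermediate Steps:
-13*C(7) = -13/7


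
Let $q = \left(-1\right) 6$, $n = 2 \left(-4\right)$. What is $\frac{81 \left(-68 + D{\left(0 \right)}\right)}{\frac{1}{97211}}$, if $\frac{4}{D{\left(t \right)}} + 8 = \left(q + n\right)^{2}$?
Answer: $- \frac{25157720745}{47} \approx -5.3527 \cdot 10^{8}$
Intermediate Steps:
$n = -8$
$q = -6$
$D{\left(t \right)} = \frac{1}{47}$ ($D{\left(t \right)} = \frac{4}{-8 + \left(-6 - 8\right)^{2}} = \frac{4}{-8 + \left(-14\right)^{2}} = \frac{4}{-8 + 196} = \frac{4}{188} = 4 \cdot \frac{1}{188} = \frac{1}{47}$)
$\frac{81 \left(-68 + D{\left(0 \right)}\right)}{\frac{1}{97211}} = \frac{81 \left(-68 + \frac{1}{47}\right)}{\frac{1}{97211}} = 81 \left(- \frac{3195}{47}\right) \frac{1}{\frac{1}{97211}} = \left(- \frac{258795}{47}\right) 97211 = - \frac{25157720745}{47}$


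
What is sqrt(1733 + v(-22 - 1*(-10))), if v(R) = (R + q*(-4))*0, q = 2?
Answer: sqrt(1733) ≈ 41.629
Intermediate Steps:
v(R) = 0 (v(R) = (R + 2*(-4))*0 = (R - 8)*0 = (-8 + R)*0 = 0)
sqrt(1733 + v(-22 - 1*(-10))) = sqrt(1733 + 0) = sqrt(1733)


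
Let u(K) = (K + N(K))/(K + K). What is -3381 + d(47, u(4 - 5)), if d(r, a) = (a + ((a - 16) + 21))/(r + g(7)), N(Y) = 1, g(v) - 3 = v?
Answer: -192712/57 ≈ -3380.9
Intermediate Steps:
g(v) = 3 + v
u(K) = (1 + K)/(2*K) (u(K) = (K + 1)/(K + K) = (1 + K)/((2*K)) = (1 + K)*(1/(2*K)) = (1 + K)/(2*K))
d(r, a) = (5 + 2*a)/(10 + r) (d(r, a) = (a + ((a - 16) + 21))/(r + (3 + 7)) = (a + ((-16 + a) + 21))/(r + 10) = (a + (5 + a))/(10 + r) = (5 + 2*a)/(10 + r))
-3381 + d(47, u(4 - 5)) = -3381 + (5 + 2*((1 + (4 - 5))/(2*(4 - 5))))/(10 + 47) = -3381 + (5 + 2*((½)*(1 - 1)/(-1)))/57 = -3381 + (5 + 2*((½)*(-1)*0))/57 = -3381 + (5 + 2*0)/57 = -3381 + (5 + 0)/57 = -3381 + (1/57)*5 = -3381 + 5/57 = -192712/57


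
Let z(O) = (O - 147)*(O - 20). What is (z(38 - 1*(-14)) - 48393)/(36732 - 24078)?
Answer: -2707/666 ≈ -4.0646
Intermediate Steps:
z(O) = (-147 + O)*(-20 + O)
(z(38 - 1*(-14)) - 48393)/(36732 - 24078) = ((2940 + (38 - 1*(-14))² - 167*(38 - 1*(-14))) - 48393)/(36732 - 24078) = ((2940 + (38 + 14)² - 167*(38 + 14)) - 48393)/12654 = ((2940 + 52² - 167*52) - 48393)*(1/12654) = ((2940 + 2704 - 8684) - 48393)*(1/12654) = (-3040 - 48393)*(1/12654) = -51433*1/12654 = -2707/666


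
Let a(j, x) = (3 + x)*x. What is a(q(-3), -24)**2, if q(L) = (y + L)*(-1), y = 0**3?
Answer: 254016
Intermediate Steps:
y = 0
q(L) = -L (q(L) = (0 + L)*(-1) = L*(-1) = -L)
a(j, x) = x*(3 + x)
a(q(-3), -24)**2 = (-24*(3 - 24))**2 = (-24*(-21))**2 = 504**2 = 254016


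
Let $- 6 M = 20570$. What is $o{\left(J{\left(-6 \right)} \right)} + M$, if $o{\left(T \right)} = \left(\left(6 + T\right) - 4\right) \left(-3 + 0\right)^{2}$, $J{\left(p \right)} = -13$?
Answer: $- \frac{10582}{3} \approx -3527.3$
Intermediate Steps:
$M = - \frac{10285}{3}$ ($M = \left(- \frac{1}{6}\right) 20570 = - \frac{10285}{3} \approx -3428.3$)
$o{\left(T \right)} = 18 + 9 T$ ($o{\left(T \right)} = \left(2 + T\right) \left(-3\right)^{2} = \left(2 + T\right) 9 = 18 + 9 T$)
$o{\left(J{\left(-6 \right)} \right)} + M = \left(18 + 9 \left(-13\right)\right) - \frac{10285}{3} = \left(18 - 117\right) - \frac{10285}{3} = -99 - \frac{10285}{3} = - \frac{10582}{3}$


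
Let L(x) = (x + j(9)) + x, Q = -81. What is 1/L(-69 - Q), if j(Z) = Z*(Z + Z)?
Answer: 1/186 ≈ 0.0053763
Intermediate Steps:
j(Z) = 2*Z² (j(Z) = Z*(2*Z) = 2*Z²)
L(x) = 162 + 2*x (L(x) = (x + 2*9²) + x = (x + 2*81) + x = (x + 162) + x = (162 + x) + x = 162 + 2*x)
1/L(-69 - Q) = 1/(162 + 2*(-69 - 1*(-81))) = 1/(162 + 2*(-69 + 81)) = 1/(162 + 2*12) = 1/(162 + 24) = 1/186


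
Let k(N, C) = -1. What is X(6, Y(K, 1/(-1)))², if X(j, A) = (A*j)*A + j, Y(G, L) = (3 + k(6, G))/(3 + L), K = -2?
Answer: 144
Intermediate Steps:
Y(G, L) = 2/(3 + L) (Y(G, L) = (3 - 1)/(3 + L) = 2/(3 + L))
X(j, A) = j + j*A² (X(j, A) = j*A² + j = j + j*A²)
X(6, Y(K, 1/(-1)))² = (6*(1 + (2/(3 + 1/(-1)))²))² = (6*(1 + (2/(3 - 1))²))² = (6*(1 + (2/2)²))² = (6*(1 + (2*(½))²))² = (6*(1 + 1²))² = (6*(1 + 1))² = (6*2)² = 12² = 144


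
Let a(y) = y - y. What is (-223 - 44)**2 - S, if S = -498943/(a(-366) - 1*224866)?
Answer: 16029973331/224866 ≈ 71287.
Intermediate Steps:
a(y) = 0
S = 498943/224866 (S = -498943/(0 - 1*224866) = -498943/(0 - 224866) = -498943/(-224866) = -498943*(-1/224866) = 498943/224866 ≈ 2.2188)
(-223 - 44)**2 - S = (-223 - 44)**2 - 1*498943/224866 = (-267)**2 - 498943/224866 = 71289 - 498943/224866 = 16029973331/224866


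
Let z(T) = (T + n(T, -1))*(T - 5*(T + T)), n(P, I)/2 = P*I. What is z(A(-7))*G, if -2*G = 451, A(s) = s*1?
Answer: -198891/2 ≈ -99446.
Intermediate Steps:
A(s) = s
G = -451/2 (G = -1/2*451 = -451/2 ≈ -225.50)
n(P, I) = 2*I*P (n(P, I) = 2*(P*I) = 2*(I*P) = 2*I*P)
z(T) = 9*T**2 (z(T) = (T + 2*(-1)*T)*(T - 5*(T + T)) = (T - 2*T)*(T - 10*T) = (-T)*(T - 10*T) = (-T)*(-9*T) = 9*T**2)
z(A(-7))*G = (9*(-7)**2)*(-451/2) = (9*49)*(-451/2) = 441*(-451/2) = -198891/2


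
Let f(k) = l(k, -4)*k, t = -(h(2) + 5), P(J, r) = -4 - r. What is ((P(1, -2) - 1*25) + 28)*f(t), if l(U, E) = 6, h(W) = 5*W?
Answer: -90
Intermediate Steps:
t = -15 (t = -(5*2 + 5) = -(10 + 5) = -1*15 = -15)
f(k) = 6*k
((P(1, -2) - 1*25) + 28)*f(t) = (((-4 - 1*(-2)) - 1*25) + 28)*(6*(-15)) = (((-4 + 2) - 25) + 28)*(-90) = ((-2 - 25) + 28)*(-90) = (-27 + 28)*(-90) = 1*(-90) = -90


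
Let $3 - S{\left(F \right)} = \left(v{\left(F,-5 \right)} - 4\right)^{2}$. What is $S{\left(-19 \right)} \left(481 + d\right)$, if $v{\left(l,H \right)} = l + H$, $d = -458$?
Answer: $-17963$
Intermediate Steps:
$v{\left(l,H \right)} = H + l$
$S{\left(F \right)} = 3 - \left(-9 + F\right)^{2}$ ($S{\left(F \right)} = 3 - \left(\left(-5 + F\right) - 4\right)^{2} = 3 - \left(-9 + F\right)^{2}$)
$S{\left(-19 \right)} \left(481 + d\right) = \left(3 - \left(-9 - 19\right)^{2}\right) \left(481 - 458\right) = \left(3 - \left(-28\right)^{2}\right) 23 = \left(3 - 784\right) 23 = \left(-781\right) 23 = -17963$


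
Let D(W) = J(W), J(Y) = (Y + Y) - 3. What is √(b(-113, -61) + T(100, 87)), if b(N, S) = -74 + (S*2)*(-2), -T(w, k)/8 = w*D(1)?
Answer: √970 ≈ 31.145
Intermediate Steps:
J(Y) = -3 + 2*Y (J(Y) = 2*Y - 3 = -3 + 2*Y)
D(W) = -3 + 2*W
T(w, k) = 8*w (T(w, k) = -8*w*(-3 + 2*1) = -8*w*(-3 + 2) = -8*w*(-1) = -(-8)*w = 8*w)
b(N, S) = -74 - 4*S (b(N, S) = -74 + (2*S)*(-2) = -74 - 4*S)
√(b(-113, -61) + T(100, 87)) = √((-74 - 4*(-61)) + 8*100) = √((-74 + 244) + 800) = √(170 + 800) = √970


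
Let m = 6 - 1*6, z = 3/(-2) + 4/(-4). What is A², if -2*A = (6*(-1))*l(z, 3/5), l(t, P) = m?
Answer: 0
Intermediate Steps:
z = -5/2 (z = 3*(-½) + 4*(-¼) = -3/2 - 1 = -5/2 ≈ -2.5000)
m = 0 (m = 6 - 6 = 0)
l(t, P) = 0
A = 0 (A = -6*(-1)*0/2 = -(-3)*0 = -½*0 = 0)
A² = 0² = 0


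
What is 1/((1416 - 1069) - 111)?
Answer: 1/236 ≈ 0.0042373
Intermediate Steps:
1/((1416 - 1069) - 111) = 1/(347 - 111) = 1/236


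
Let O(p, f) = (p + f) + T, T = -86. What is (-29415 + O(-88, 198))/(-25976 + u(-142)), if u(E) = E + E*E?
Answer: 29391/5954 ≈ 4.9363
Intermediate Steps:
u(E) = E + E²
O(p, f) = -86 + f + p (O(p, f) = (p + f) - 86 = (f + p) - 86 = -86 + f + p)
(-29415 + O(-88, 198))/(-25976 + u(-142)) = (-29415 + (-86 + 198 - 88))/(-25976 - 142*(1 - 142)) = (-29415 + 24)/(-25976 - 142*(-141)) = -29391/(-25976 + 20022) = -29391/(-5954) = -29391*(-1/5954) = 29391/5954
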